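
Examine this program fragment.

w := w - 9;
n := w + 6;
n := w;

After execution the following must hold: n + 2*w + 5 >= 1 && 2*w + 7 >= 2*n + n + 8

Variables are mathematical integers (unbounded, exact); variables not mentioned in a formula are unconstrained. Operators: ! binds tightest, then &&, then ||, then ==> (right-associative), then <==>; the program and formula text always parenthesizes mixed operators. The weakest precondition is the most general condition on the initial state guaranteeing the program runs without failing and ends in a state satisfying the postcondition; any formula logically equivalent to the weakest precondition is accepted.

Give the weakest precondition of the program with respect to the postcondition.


Working backward. After the program, the postcondition n + 2*w + 5 >= 1 && 2*w + 7 >= 2*n + n + 8 must hold; in canonical form it is n + 2*w >= -4 && 2*w >= 3*n + 1.
Before n := w: 3*w >= -4 && w <= -1
Before n := w + 6: 3*w >= -4 && w <= -1
Before w := w - 9: 3*w >= 23 && w <= 8
Answer: WP = 3*w >= 23 && w <= 8


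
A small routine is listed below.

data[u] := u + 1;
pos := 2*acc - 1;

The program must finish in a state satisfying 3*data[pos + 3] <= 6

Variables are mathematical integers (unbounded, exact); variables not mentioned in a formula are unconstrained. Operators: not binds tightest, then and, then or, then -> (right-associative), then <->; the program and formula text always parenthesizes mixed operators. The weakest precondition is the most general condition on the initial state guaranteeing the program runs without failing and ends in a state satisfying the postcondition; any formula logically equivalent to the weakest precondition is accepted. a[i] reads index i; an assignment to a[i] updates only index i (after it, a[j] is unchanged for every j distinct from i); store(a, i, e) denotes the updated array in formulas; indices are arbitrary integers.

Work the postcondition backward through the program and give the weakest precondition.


Working backward. After the program, 3*data[pos + 3] <= 6 must hold.
Before pos := 2*acc - 1: 3*data[2*acc + 2] <= 6
Before data[u] := u + 1: 3*store(data, u, u + 1)[2*acc + 2] <= 6
Answer: WP = 3*store(data, u, u + 1)[2*acc + 2] <= 6


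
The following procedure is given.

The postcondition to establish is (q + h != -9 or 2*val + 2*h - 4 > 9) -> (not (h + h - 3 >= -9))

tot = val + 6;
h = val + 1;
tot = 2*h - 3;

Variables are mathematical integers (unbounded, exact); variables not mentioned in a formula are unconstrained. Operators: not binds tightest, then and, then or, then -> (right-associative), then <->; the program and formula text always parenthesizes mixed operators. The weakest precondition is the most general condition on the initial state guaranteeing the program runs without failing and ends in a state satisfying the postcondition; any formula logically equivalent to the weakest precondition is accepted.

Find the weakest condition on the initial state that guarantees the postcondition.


Working backward. After the program, the postcondition (q + h != -9 or 2*val + 2*h - 4 > 9) -> (not (h + h - 3 >= -9)) must hold; in canonical form it is (h + q != -9 or 2*h + 2*val > 13) -> (not (2*h >= -6)).
Before tot := 2*h - 3: (h + q != -9 or 2*h + 2*val > 13) -> (not (2*h >= -6))
Before h := val + 1: (q + val != -10 or 4*val > 11) -> (not (2*val >= -8))
Before tot := val + 6: (q + val != -10 or 4*val > 11) -> (not (2*val >= -8))
Answer: WP = (q + val != -10 or 4*val > 11) -> (not (2*val >= -8))


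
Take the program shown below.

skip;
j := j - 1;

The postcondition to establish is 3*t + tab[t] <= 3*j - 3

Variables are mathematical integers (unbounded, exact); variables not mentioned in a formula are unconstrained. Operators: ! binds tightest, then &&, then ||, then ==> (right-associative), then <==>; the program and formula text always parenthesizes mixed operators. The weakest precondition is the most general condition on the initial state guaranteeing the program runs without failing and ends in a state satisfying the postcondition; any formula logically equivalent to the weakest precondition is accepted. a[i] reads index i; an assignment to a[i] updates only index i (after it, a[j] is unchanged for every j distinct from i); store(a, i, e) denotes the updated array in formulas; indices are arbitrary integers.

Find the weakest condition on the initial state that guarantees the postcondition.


Working backward. After the program, the postcondition 3*t + tab[t] <= 3*j - 3 must hold; in canonical form it is tab[t] + 3*t <= 3*j - 3.
Before j := j - 1: tab[t] + 3*t <= 3*j - 6
Before skip: tab[t] + 3*t <= 3*j - 6
Answer: WP = tab[t] + 3*t <= 3*j - 6


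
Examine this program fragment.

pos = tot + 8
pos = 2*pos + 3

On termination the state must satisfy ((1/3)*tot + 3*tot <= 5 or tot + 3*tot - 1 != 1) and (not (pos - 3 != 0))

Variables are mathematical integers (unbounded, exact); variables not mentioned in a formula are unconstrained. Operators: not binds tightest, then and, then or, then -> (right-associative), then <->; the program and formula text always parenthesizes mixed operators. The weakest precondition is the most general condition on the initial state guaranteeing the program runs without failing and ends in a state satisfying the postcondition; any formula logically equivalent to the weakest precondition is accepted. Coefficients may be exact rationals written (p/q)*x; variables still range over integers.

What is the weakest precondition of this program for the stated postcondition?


Working backward. After the program, the postcondition ((1/3)*tot + 3*tot <= 5 or tot + 3*tot - 1 != 1) and (not (pos - 3 != 0)) must hold; in canonical form it is ((10/3)*tot <= 5 or 4*tot != 2) and (not (pos != 3)).
Before pos := 2*pos + 3: ((10/3)*tot <= 5 or 4*tot != 2) and (not (2*pos != 0))
Before pos := tot + 8: ((10/3)*tot <= 5 or 4*tot != 2) and (not (2*tot != -16))
Answer: WP = ((10/3)*tot <= 5 or 4*tot != 2) and (not (2*tot != -16))


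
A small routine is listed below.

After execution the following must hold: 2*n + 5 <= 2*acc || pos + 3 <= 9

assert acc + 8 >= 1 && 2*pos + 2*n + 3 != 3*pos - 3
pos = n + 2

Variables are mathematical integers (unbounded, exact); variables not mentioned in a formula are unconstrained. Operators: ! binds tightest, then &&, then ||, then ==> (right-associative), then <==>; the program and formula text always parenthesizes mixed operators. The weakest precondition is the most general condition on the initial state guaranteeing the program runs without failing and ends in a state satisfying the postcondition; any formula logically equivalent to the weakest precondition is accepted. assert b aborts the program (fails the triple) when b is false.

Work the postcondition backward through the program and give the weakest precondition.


Working backward. After the program, the postcondition 2*n + 5 <= 2*acc || pos + 3 <= 9 must hold; in canonical form it is 2*n <= 2*acc - 5 || pos <= 6.
Before pos := n + 2: 2*n <= 2*acc - 5 || n <= 4
Before assert acc + 8 >= 1 && 2*pos + 2*n + 3 != 3*pos - 3: acc >= -7 && 2*n != pos - 6 && (2*n <= 2*acc - 5 || n <= 4)
Answer: WP = acc >= -7 && 2*n != pos - 6 && (2*n <= 2*acc - 5 || n <= 4)


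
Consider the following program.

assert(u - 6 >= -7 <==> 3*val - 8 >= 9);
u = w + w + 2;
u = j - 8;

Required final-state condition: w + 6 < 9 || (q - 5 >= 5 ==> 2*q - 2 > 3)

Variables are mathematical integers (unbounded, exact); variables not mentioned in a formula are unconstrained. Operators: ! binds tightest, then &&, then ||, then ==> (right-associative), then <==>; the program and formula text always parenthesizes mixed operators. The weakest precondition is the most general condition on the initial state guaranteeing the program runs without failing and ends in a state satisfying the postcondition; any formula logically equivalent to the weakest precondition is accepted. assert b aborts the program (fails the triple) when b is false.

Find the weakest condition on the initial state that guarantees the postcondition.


Working backward. After the program, the postcondition w + 6 < 9 || (q - 5 >= 5 ==> 2*q - 2 > 3) must hold; in canonical form it is w < 3 || (q >= 10 ==> 2*q > 5).
Before u := j - 8: w < 3 || (q >= 10 ==> 2*q > 5)
Before u := w + w + 2: w < 3 || (q >= 10 ==> 2*q > 5)
Before assert u - 6 >= -7 <==> 3*val - 8 >= 9: (u >= -1 <==> 3*val >= 17) && (w < 3 || (q >= 10 ==> 2*q > 5))
Answer: WP = (u >= -1 <==> 3*val >= 17) && (w < 3 || (q >= 10 ==> 2*q > 5))


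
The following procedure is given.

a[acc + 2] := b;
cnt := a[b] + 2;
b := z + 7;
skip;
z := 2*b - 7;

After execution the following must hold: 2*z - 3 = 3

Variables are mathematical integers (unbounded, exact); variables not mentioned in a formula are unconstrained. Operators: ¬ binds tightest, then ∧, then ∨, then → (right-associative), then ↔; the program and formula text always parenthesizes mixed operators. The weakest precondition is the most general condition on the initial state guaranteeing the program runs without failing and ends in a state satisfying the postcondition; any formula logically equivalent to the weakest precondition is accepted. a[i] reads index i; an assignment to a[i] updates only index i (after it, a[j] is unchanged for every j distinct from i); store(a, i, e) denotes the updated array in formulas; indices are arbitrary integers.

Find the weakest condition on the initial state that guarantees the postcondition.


Working backward. After the program, the postcondition 2*z - 3 = 3 must hold; in canonical form it is 2*z = 6.
Before z := 2*b - 7: 4*b = 20
Before skip: 4*b = 20
Before b := z + 7: 4*z = -8
Before cnt := a[b] + 2: 4*z = -8
Before a[acc + 2] := b: 4*z = -8
Answer: WP = 4*z = -8


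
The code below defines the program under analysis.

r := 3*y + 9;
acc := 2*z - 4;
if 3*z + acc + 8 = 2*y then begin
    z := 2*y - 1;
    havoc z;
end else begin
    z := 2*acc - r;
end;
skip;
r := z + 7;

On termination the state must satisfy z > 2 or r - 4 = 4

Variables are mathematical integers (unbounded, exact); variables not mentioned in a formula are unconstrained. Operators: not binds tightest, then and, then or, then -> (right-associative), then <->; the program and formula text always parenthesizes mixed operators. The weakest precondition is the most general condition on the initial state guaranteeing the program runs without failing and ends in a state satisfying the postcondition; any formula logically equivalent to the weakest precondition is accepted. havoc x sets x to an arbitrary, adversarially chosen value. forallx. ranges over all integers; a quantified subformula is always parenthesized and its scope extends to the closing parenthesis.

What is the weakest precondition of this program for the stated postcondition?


Working backward. After the program, the postcondition z > 2 or r - 4 = 4 must hold; in canonical form it is z > 2 or r = 8.
Before r := z + 7: z > 2 or z = 1
Before skip: z > 2 or z = 1
Then branch requires forall z_1. (z_1 > 2 or z_1 = 1); else branch requires 2*acc > r + 2 or 2*acc = r + 1.
Before the if: (acc + 3*z = 2*y - 8 -> (forall z_1. (z_1 > 2 or z_1 = 1))) and ((not (acc + 3*z = 2*y - 8)) -> (2*acc > r + 2 or 2*acc = r + 1))
Before acc := 2*z - 4: (5*z = 2*y - 4 -> (forall z_1. (z_1 > 2 or z_1 = 1))) and ((not (5*z = 2*y - 4)) -> (4*z > r + 10 or 4*z = r + 9))
Before r := 3*y + 9: (5*z = 2*y - 4 -> (forall z_1. (z_1 > 2 or z_1 = 1))) and ((not (5*z = 2*y - 4)) -> (4*z > 3*y + 19 or 4*z = 3*y + 18))
Answer: WP = (5*z = 2*y - 4 -> (forall z_1. (z_1 > 2 or z_1 = 1))) and ((not (5*z = 2*y - 4)) -> (4*z > 3*y + 19 or 4*z = 3*y + 18))


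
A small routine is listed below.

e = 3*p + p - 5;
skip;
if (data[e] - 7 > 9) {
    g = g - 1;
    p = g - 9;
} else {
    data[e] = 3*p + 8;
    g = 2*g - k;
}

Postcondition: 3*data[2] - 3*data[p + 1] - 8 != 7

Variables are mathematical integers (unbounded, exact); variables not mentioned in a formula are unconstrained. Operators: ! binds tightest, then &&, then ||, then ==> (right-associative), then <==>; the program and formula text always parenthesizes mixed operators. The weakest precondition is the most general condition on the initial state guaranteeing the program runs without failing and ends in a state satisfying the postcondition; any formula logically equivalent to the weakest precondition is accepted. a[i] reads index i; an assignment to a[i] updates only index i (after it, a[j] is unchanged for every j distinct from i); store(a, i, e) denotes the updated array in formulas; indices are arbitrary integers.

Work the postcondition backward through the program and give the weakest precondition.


Working backward. After the program, the postcondition 3*data[2] - 3*data[p + 1] - 8 != 7 must hold; in canonical form it is 3*data[2] != 3*data[p + 1] + 15.
Then branch requires 3*data[2] != 3*data[g - 9] + 15; else branch requires 3*store(data, e, 3*p + 8)[2] != 3*store(data, e, 3*p + 8)[p + 1] + 15.
Before the if: (data[e] > 16 ==> 3*data[2] != 3*data[g - 9] + 15) && ((!(data[e] > 16)) ==> 3*store(data, e, 3*p + 8)[2] != 3*store(data, e, 3*p + 8)[p + 1] + 15)
Before skip: (data[e] > 16 ==> 3*data[2] != 3*data[g - 9] + 15) && ((!(data[e] > 16)) ==> 3*store(data, e, 3*p + 8)[2] != 3*store(data, e, 3*p + 8)[p + 1] + 15)
Before e := 3*p + p - 5: (data[4*p - 5] > 16 ==> 3*data[2] != 3*data[g - 9] + 15) && ((!(data[4*p - 5] > 16)) ==> 3*store(data, 4*p - 5, 3*p + 8)[2] != 3*store(data, 4*p - 5, 3*p + 8)[p + 1] + 15)
Answer: WP = (data[4*p - 5] > 16 ==> 3*data[2] != 3*data[g - 9] + 15) && ((!(data[4*p - 5] > 16)) ==> 3*store(data, 4*p - 5, 3*p + 8)[2] != 3*store(data, 4*p - 5, 3*p + 8)[p + 1] + 15)


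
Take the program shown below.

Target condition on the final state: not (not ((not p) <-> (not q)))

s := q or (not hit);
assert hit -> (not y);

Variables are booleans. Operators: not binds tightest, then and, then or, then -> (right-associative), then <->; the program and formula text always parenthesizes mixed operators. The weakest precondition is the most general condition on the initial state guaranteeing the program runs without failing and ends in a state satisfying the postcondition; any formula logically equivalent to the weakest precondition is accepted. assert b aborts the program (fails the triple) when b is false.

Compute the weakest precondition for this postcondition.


Working backward. After the program, the postcondition not (not ((not p) <-> (not q))) must hold; in canonical form it is (not p) <-> (not q).
Before assert hit -> (not y): (hit -> (not y)) and ((not p) <-> (not q))
Before s := q or (not hit): (hit -> (not y)) and ((not p) <-> (not q))
Answer: WP = (hit -> (not y)) and ((not p) <-> (not q))


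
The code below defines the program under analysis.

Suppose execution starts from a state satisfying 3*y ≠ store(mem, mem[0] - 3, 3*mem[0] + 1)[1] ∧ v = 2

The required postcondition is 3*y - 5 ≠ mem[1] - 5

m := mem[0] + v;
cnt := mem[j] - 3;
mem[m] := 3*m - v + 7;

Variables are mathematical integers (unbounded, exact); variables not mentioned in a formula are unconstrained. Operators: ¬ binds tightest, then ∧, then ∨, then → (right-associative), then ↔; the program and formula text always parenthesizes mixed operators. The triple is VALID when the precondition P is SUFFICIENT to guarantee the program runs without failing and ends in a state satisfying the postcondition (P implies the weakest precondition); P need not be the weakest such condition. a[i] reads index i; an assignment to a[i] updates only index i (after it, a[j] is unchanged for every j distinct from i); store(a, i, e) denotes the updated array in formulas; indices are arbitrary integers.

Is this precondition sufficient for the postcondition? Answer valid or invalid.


Working backward. After the program, the postcondition 3*y - 5 ≠ mem[1] - 5 must hold; in canonical form it is 3*y ≠ mem[1].
Before mem[m] := 3*m - v + 7: 3*y ≠ store(mem, m, 3*m - v + 7)[1]
Before cnt := mem[j] - 3: 3*y ≠ store(mem, m, 3*m - v + 7)[1]
Before m := mem[0] + v: 3*y ≠ store(mem, mem[0] + v, 3*mem[0] + 2*v + 7)[1]
The weakest precondition is 3*y ≠ store(mem, mem[0] + v, 3*mem[0] + 2*v + 7)[1].
Check whether 3*y ≠ store(mem, mem[0] - 3, 3*mem[0] + 1)[1] ∧ v = 2 implies it.
Countermodel: at the initial state mem = {[0] = 4, [1] = 12, [6] = 3, elsewhere 3}, v = 2, y = 4, the precondition holds but the weakest precondition fails.
Answer: invalid


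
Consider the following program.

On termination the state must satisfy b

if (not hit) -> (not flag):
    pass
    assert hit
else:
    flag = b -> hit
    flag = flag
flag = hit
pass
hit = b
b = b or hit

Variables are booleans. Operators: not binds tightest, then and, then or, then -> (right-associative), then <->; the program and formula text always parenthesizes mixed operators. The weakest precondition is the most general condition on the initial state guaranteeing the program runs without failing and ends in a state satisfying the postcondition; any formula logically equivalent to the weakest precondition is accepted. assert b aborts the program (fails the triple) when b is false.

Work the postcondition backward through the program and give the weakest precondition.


Working backward. After the program, b must hold.
Before b := b or hit: b or hit
Before hit := b: b
Before skip: b
Before flag := hit: b
Then branch requires hit and b; else branch requires b.
Before the if: (((not hit) -> (not flag)) -> (hit and b)) and ((not ((not hit) -> (not flag))) -> b)
Answer: WP = (((not hit) -> (not flag)) -> (hit and b)) and ((not ((not hit) -> (not flag))) -> b)


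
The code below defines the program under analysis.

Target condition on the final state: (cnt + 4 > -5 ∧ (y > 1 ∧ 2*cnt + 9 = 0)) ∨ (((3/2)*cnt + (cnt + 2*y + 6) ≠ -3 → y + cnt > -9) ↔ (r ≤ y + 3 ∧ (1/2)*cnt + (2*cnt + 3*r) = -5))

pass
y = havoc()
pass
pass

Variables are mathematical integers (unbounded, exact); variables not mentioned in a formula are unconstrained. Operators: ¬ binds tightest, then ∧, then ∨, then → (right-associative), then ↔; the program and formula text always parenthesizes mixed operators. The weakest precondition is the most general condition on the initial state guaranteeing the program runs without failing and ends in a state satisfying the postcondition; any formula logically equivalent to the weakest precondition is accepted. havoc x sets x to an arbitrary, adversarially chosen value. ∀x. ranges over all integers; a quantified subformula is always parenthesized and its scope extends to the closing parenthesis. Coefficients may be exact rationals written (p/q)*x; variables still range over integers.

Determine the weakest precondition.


Working backward. After the program, the postcondition (cnt + 4 > -5 ∧ (y > 1 ∧ 2*cnt + 9 = 0)) ∨ (((3/2)*cnt + (cnt + 2*y + 6) ≠ -3 → y + cnt > -9) ↔ (r ≤ y + 3 ∧ (1/2)*cnt + (2*cnt + 3*r) = -5)) must hold; in canonical form it is (cnt > -9 ∧ y > 1 ∧ 2*cnt = -9) ∨ (((5/2)*cnt + 2*y ≠ -9 → cnt + y > -9) ↔ (r ≤ y + 3 ∧ (5/2)*cnt + 3*r = -5)).
Before skip: (cnt > -9 ∧ y > 1 ∧ 2*cnt = -9) ∨ (((5/2)*cnt + 2*y ≠ -9 → cnt + y > -9) ↔ (r ≤ y + 3 ∧ (5/2)*cnt + 3*r = -5))
Before skip: (cnt > -9 ∧ y > 1 ∧ 2*cnt = -9) ∨ (((5/2)*cnt + 2*y ≠ -9 → cnt + y > -9) ↔ (r ≤ y + 3 ∧ (5/2)*cnt + 3*r = -5))
Before havoc y: ∀y_1. ((cnt > -9 ∧ y_1 > 1 ∧ 2*cnt = -9) ∨ (((5/2)*cnt + 2*y_1 ≠ -9 → cnt + y_1 > -9) ↔ (r ≤ y_1 + 3 ∧ (5/2)*cnt + 3*r = -5)))
Before skip: ∀y_1. ((cnt > -9 ∧ y_1 > 1 ∧ 2*cnt = -9) ∨ (((5/2)*cnt + 2*y_1 ≠ -9 → cnt + y_1 > -9) ↔ (r ≤ y_1 + 3 ∧ (5/2)*cnt + 3*r = -5)))
Answer: WP = ∀y_1. ((cnt > -9 ∧ y_1 > 1 ∧ 2*cnt = -9) ∨ (((5/2)*cnt + 2*y_1 ≠ -9 → cnt + y_1 > -9) ↔ (r ≤ y_1 + 3 ∧ (5/2)*cnt + 3*r = -5)))


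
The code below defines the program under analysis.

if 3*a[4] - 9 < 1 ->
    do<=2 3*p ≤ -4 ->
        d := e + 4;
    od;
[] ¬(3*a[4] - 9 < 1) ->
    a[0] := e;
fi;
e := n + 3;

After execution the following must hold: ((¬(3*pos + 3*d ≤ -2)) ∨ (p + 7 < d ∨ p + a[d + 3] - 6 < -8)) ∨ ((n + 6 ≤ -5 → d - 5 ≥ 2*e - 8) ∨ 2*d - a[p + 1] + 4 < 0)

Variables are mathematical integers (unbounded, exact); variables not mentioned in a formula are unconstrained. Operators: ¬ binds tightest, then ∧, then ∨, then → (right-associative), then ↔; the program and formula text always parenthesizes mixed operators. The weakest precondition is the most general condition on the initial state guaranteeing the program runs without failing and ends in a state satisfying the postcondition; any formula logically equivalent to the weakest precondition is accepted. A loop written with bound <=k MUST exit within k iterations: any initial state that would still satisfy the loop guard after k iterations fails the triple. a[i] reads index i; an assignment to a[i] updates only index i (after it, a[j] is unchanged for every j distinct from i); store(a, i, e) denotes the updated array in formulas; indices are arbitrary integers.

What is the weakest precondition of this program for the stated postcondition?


Working backward. After the program, the postcondition ((¬(3*pos + 3*d ≤ -2)) ∨ (p + 7 < d ∨ p + a[d + 3] - 6 < -8)) ∨ ((n + 6 ≤ -5 → d - 5 ≥ 2*e - 8) ∨ 2*d - a[p + 1] + 4 < 0) must hold; in canonical form it is (¬(3*d + 3*pos ≤ -2)) ∨ p < d - 7 ∨ a[d + 3] + p < -2 ∨ (n ≤ -11 → d ≥ 2*e - 3) ∨ 2*d < a[p + 1] - 4.
Before e := n + 3: (¬(3*d + 3*pos ≤ -2)) ∨ p < d - 7 ∨ a[d + 3] + p < -2 ∨ (n ≤ -11 → d ≥ 2*n + 3) ∨ 2*d < a[p + 1] - 4
Then branch requires (3*p ≤ -4 → ((3*p ≤ -4 → ((¬(3*p ≤ -4)) ∧ ((¬(3*e + 3*pos ≤ -14)) ∨ p < e - 3 ∨ a[e + 7] + p < -2 ∨ (n ≤ -11 → e ≥ 2*n - 1) ∨ 2*e < a[p + 1] - 12))) ∧ ((¬(3*p ≤ -4)) → ((¬(3*e + 3*pos ≤ -14)) ∨ p < e - 3 ∨ a[e + 7] + p < -2 ∨ (n ≤ -11 → e ≥ 2*n - 1) ∨ 2*e < a[p + 1] - 12)))) ∧ ((¬(3*p ≤ -4)) → ((¬(3*d + 3*pos ≤ -2)) ∨ p < d - 7 ∨ a[d + 3] + p < -2 ∨ (n ≤ -11 → d ≥ 2*n + 3) ∨ 2*d < a[p + 1] - 4)); else branch requires (¬(3*d + 3*pos ≤ -2)) ∨ p < d - 7 ∨ store(a, 0, e)[d + 3] + p < -2 ∨ (n ≤ -11 → d ≥ 2*n + 3) ∨ 2*d < store(a, 0, e)[p + 1] - 4.
Before the if: (3*a[4] < 10 → ((3*p ≤ -4 → ((3*p ≤ -4 → ((¬(3*p ≤ -4)) ∧ ((¬(3*e + 3*pos ≤ -14)) ∨ p < e - 3 ∨ a[e + 7] + p < -2 ∨ (n ≤ -11 → e ≥ 2*n - 1) ∨ 2*e < a[p + 1] - 12))) ∧ ((¬(3*p ≤ -4)) → ((¬(3*e + 3*pos ≤ -14)) ∨ p < e - 3 ∨ a[e + 7] + p < -2 ∨ (n ≤ -11 → e ≥ 2*n - 1) ∨ 2*e < a[p + 1] - 12)))) ∧ ((¬(3*p ≤ -4)) → ((¬(3*d + 3*pos ≤ -2)) ∨ p < d - 7 ∨ a[d + 3] + p < -2 ∨ (n ≤ -11 → d ≥ 2*n + 3) ∨ 2*d < a[p + 1] - 4)))) ∧ ((¬(3*a[4] < 10)) → ((¬(3*d + 3*pos ≤ -2)) ∨ p < d - 7 ∨ store(a, 0, e)[d + 3] + p < -2 ∨ (n ≤ -11 → d ≥ 2*n + 3) ∨ 2*d < store(a, 0, e)[p + 1] - 4))
Answer: WP = (3*a[4] < 10 → ((3*p ≤ -4 → ((3*p ≤ -4 → ((¬(3*p ≤ -4)) ∧ ((¬(3*e + 3*pos ≤ -14)) ∨ p < e - 3 ∨ a[e + 7] + p < -2 ∨ (n ≤ -11 → e ≥ 2*n - 1) ∨ 2*e < a[p + 1] - 12))) ∧ ((¬(3*p ≤ -4)) → ((¬(3*e + 3*pos ≤ -14)) ∨ p < e - 3 ∨ a[e + 7] + p < -2 ∨ (n ≤ -11 → e ≥ 2*n - 1) ∨ 2*e < a[p + 1] - 12)))) ∧ ((¬(3*p ≤ -4)) → ((¬(3*d + 3*pos ≤ -2)) ∨ p < d - 7 ∨ a[d + 3] + p < -2 ∨ (n ≤ -11 → d ≥ 2*n + 3) ∨ 2*d < a[p + 1] - 4)))) ∧ ((¬(3*a[4] < 10)) → ((¬(3*d + 3*pos ≤ -2)) ∨ p < d - 7 ∨ store(a, 0, e)[d + 3] + p < -2 ∨ (n ≤ -11 → d ≥ 2*n + 3) ∨ 2*d < store(a, 0, e)[p + 1] - 4))


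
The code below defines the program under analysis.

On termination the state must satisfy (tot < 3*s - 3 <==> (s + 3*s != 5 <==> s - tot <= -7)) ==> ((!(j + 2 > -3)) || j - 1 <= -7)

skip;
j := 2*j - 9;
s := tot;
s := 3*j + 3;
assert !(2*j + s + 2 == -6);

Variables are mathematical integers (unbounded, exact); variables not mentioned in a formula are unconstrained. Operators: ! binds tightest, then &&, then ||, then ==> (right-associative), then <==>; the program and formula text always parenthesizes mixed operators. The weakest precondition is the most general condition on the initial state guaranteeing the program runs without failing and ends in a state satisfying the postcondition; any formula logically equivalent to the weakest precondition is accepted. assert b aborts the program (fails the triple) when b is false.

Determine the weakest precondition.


Working backward. After the program, the postcondition (tot < 3*s - 3 <==> (s + 3*s != 5 <==> s - tot <= -7)) ==> ((!(j + 2 > -3)) || j - 1 <= -7) must hold; in canonical form it is (tot < 3*s - 3 <==> (4*s != 5 <==> s <= tot - 7)) ==> ((!(j > -5)) || j <= -6).
Before assert !(2*j + s + 2 == -6): (!(2*j + s == -8)) && ((tot < 3*s - 3 <==> (4*s != 5 <==> s <= tot - 7)) ==> ((!(j > -5)) || j <= -6))
Before s := 3*j + 3: (!(5*j == -11)) && ((tot < 9*j + 6 <==> (12*j != -7 <==> 3*j <= tot - 10)) ==> ((!(j > -5)) || j <= -6))
Before s := tot: (!(5*j == -11)) && ((tot < 9*j + 6 <==> (12*j != -7 <==> 3*j <= tot - 10)) ==> ((!(j > -5)) || j <= -6))
Before j := 2*j - 9: (!(10*j == 34)) && ((tot < 18*j - 75 <==> (24*j != 101 <==> 6*j <= tot + 17)) ==> ((!(2*j > 4)) || 2*j <= 3))
Before skip: (!(10*j == 34)) && ((tot < 18*j - 75 <==> (24*j != 101 <==> 6*j <= tot + 17)) ==> ((!(2*j > 4)) || 2*j <= 3))
Answer: WP = (!(10*j == 34)) && ((tot < 18*j - 75 <==> (24*j != 101 <==> 6*j <= tot + 17)) ==> ((!(2*j > 4)) || 2*j <= 3))


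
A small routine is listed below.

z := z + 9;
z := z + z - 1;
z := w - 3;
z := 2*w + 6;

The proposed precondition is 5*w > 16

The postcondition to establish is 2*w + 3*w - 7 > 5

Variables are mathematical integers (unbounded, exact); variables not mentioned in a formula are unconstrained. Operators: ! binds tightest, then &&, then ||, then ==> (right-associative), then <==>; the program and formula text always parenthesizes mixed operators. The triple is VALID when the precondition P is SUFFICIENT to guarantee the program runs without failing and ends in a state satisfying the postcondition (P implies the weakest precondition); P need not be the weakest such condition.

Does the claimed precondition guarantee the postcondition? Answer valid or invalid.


Working backward. After the program, the postcondition 2*w + 3*w - 7 > 5 must hold; in canonical form it is 5*w > 12.
Before z := 2*w + 6: 5*w > 12
Before z := w - 3: 5*w > 12
Before z := z + z - 1: 5*w > 12
Before z := z + 9: 5*w > 12
The weakest precondition is 5*w > 12.
Check whether 5*w > 16 implies it.
Every state satisfying the precondition satisfies the weakest precondition: the implication holds.
Answer: valid


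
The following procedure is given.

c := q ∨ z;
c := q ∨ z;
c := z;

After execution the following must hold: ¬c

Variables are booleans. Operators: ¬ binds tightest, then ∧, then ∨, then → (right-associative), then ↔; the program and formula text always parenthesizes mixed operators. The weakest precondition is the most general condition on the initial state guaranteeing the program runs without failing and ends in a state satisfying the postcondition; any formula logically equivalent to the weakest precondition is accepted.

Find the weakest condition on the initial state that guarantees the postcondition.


Working backward. After the program, ¬c must hold.
Before c := z: ¬z
Before c := q ∨ z: ¬z
Before c := q ∨ z: ¬z
Answer: WP = ¬z


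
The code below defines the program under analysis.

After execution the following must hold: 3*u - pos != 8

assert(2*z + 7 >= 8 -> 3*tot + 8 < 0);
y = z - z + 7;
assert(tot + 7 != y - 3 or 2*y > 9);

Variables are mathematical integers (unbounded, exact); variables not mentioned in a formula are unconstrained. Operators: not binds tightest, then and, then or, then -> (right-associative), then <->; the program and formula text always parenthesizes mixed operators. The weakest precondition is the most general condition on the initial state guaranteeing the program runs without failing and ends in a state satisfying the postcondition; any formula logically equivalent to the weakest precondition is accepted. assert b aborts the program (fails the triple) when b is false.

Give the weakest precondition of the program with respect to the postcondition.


Working backward. After the program, the postcondition 3*u - pos != 8 must hold; in canonical form it is 3*u != pos + 8.
Before assert tot + 7 != y - 3 or 2*y > 9: (tot != y - 10 or 2*y > 9) and 3*u != pos + 8
Before y := z - z + 7: 3*u != pos + 8
Before assert 2*z + 7 >= 8 -> 3*tot + 8 < 0: (2*z >= 1 -> 3*tot < -8) and 3*u != pos + 8
Answer: WP = (2*z >= 1 -> 3*tot < -8) and 3*u != pos + 8


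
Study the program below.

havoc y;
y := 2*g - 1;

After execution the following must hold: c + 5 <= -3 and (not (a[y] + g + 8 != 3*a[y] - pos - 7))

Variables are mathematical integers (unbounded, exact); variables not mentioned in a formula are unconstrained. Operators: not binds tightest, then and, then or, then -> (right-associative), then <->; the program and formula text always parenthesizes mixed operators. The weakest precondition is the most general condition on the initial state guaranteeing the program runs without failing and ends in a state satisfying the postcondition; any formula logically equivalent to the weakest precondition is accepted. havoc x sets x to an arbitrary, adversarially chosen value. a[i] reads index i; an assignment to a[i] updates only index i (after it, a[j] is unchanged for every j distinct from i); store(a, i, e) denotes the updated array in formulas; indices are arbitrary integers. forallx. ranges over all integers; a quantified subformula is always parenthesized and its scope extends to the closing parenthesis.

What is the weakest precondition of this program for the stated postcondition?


Working backward. After the program, the postcondition c + 5 <= -3 and (not (a[y] + g + 8 != 3*a[y] - pos - 7)) must hold; in canonical form it is c <= -8 and (not (g + pos != 2*a[y] - 15)).
Before y := 2*g - 1: c <= -8 and (not (g + pos != 2*a[2*g - 1] - 15))
Before havoc y: c <= -8 and (not (g + pos != 2*a[2*g - 1] - 15))
Answer: WP = c <= -8 and (not (g + pos != 2*a[2*g - 1] - 15))


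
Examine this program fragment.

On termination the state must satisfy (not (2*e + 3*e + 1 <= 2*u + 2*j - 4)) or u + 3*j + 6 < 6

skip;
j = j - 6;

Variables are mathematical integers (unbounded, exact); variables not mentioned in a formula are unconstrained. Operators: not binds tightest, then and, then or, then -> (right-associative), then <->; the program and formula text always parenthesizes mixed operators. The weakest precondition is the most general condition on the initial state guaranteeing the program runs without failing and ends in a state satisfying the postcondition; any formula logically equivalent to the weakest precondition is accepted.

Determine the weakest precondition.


Working backward. After the program, the postcondition (not (2*e + 3*e + 1 <= 2*u + 2*j - 4)) or u + 3*j + 6 < 6 must hold; in canonical form it is (not (5*e <= 2*j + 2*u - 5)) or 3*j + u < 0.
Before j := j - 6: (not (5*e <= 2*j + 2*u - 17)) or 3*j + u < 18
Before skip: (not (5*e <= 2*j + 2*u - 17)) or 3*j + u < 18
Answer: WP = (not (5*e <= 2*j + 2*u - 17)) or 3*j + u < 18


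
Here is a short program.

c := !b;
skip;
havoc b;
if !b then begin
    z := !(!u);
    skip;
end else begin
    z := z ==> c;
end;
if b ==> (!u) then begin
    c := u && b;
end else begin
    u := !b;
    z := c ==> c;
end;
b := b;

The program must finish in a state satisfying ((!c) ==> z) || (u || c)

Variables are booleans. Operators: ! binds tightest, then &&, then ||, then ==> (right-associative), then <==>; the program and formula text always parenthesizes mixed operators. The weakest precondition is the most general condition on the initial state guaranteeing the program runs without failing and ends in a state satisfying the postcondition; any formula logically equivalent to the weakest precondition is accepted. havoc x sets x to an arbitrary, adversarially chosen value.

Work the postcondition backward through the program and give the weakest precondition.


Working backward. After the program, the postcondition ((!c) ==> z) || (u || c) must hold; in canonical form it is ((!c) ==> z) || u || c.
Before b := b: ((!c) ==> z) || u || c
Then branch requires ((!(u && b)) ==> z) || u || (u && b); else branch requires true.
Before the if: (b ==> (!u)) ==> (((!(u && b)) ==> z) || u || (u && b))
Then branch requires (b ==> (!u)) ==> (((!(u && b)) ==> u) || u || (u && b)); else branch requires (b ==> (!u)) ==> (((!(u && b)) ==> (z ==> c)) || u || (u && b)).
Before the if: ((!b) ==> ((b ==> (!u)) ==> (((!(u && b)) ==> u) || u || (u && b)))) && (b ==> ((b ==> (!u)) ==> (((!(u && b)) ==> (z ==> c)) || u || (u && b))))
Before havoc b: ((!u) ==> (((!u) ==> (z ==> c)) || u)) && u
Before skip: ((!u) ==> (((!u) ==> (z ==> c)) || u)) && u
Before c := !b: ((!u) ==> (((!u) ==> (z ==> (!b))) || u)) && u
Answer: WP = ((!u) ==> (((!u) ==> (z ==> (!b))) || u)) && u


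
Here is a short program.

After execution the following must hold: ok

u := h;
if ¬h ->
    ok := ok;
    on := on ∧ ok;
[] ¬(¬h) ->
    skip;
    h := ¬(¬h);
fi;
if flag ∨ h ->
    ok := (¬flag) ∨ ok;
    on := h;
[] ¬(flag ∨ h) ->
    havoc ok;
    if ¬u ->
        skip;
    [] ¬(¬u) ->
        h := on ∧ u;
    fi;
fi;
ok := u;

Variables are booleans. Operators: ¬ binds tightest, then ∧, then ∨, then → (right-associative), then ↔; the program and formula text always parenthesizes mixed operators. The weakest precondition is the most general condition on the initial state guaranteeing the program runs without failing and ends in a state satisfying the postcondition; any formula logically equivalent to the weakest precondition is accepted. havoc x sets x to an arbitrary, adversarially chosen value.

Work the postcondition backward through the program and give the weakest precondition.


Working backward. After the program, ok must hold.
Before ok := u: u
Then branch requires u; else branch requires (¬u) → u.
Before the if: ((flag ∨ h) → u) ∧ ((¬(flag ∨ h)) → ((¬u) → u))
Then branch requires ((flag ∨ h) → u) ∧ ((¬(flag ∨ h)) → ((¬u) → u)); else branch requires ((flag ∨ h) → u) ∧ ((¬(flag ∨ h)) → ((¬u) → u)).
Before the if: ((¬h) → (((flag ∨ h) → u) ∧ ((¬(flag ∨ h)) → ((¬u) → u)))) ∧ (h → (((flag ∨ h) → u) ∧ ((¬(flag ∨ h)) → ((¬u) → u))))
Before u := h: ((¬h) → (((flag ∨ h) → h) ∧ ((¬(flag ∨ h)) → ((¬h) → h)))) ∧ (h → (((flag ∨ h) → h) ∧ ((¬(flag ∨ h)) → ((¬h) → h))))
Answer: WP = ((¬h) → (((flag ∨ h) → h) ∧ ((¬(flag ∨ h)) → ((¬h) → h)))) ∧ (h → (((flag ∨ h) → h) ∧ ((¬(flag ∨ h)) → ((¬h) → h))))


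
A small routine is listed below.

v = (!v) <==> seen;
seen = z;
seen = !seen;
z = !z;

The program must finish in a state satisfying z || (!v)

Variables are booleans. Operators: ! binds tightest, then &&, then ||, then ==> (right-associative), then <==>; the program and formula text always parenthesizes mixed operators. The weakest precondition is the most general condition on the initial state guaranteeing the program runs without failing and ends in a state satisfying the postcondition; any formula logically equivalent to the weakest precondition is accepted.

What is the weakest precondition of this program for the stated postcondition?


Working backward. After the program, z || (!v) must hold.
Before z := !z: (!z) || (!v)
Before seen := !seen: (!z) || (!v)
Before seen := z: (!z) || (!v)
Before v := (!v) <==> seen: (!z) || (!((!v) <==> seen))
Answer: WP = (!z) || (!((!v) <==> seen))


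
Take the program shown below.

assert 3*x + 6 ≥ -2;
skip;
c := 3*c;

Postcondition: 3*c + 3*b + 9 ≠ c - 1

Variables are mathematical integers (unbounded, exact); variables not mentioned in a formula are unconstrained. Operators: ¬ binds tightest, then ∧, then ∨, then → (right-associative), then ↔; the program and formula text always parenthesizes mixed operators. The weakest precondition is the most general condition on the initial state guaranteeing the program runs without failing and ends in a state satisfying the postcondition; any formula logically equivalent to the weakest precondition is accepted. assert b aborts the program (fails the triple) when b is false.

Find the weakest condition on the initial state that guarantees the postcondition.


Working backward. After the program, the postcondition 3*c + 3*b + 9 ≠ c - 1 must hold; in canonical form it is 3*b + 2*c ≠ -10.
Before c := 3*c: 3*b + 6*c ≠ -10
Before skip: 3*b + 6*c ≠ -10
Before assert 3*x + 6 ≥ -2: 3*x ≥ -8 ∧ 3*b + 6*c ≠ -10
Answer: WP = 3*x ≥ -8 ∧ 3*b + 6*c ≠ -10


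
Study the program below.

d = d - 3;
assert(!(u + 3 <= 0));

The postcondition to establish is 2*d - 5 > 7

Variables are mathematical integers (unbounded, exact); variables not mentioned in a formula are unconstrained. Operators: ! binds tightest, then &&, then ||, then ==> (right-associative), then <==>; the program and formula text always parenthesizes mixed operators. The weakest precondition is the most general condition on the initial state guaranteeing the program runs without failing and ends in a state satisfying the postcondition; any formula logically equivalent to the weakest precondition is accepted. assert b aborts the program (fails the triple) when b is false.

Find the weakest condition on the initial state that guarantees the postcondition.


Working backward. After the program, the postcondition 2*d - 5 > 7 must hold; in canonical form it is 2*d > 12.
Before assert !(u + 3 <= 0): (!(u <= -3)) && 2*d > 12
Before d := d - 3: (!(u <= -3)) && 2*d > 18
Answer: WP = (!(u <= -3)) && 2*d > 18


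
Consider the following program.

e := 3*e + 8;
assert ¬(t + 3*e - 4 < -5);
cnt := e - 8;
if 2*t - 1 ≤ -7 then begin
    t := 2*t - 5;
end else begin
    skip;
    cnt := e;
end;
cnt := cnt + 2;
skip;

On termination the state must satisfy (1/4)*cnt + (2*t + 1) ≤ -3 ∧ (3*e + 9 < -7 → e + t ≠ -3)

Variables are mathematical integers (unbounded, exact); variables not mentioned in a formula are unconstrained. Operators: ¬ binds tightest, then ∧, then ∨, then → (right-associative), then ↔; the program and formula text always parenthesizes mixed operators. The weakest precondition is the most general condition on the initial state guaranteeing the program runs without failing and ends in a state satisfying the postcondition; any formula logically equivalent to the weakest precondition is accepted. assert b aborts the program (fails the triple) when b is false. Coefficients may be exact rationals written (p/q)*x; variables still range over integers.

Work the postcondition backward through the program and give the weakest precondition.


Working backward. After the program, the postcondition (1/4)*cnt + (2*t + 1) ≤ -3 ∧ (3*e + 9 < -7 → e + t ≠ -3) must hold; in canonical form it is (1/4)*cnt + 2*t ≤ -4 ∧ (3*e < -16 → e + t ≠ -3).
Before skip: (1/4)*cnt + 2*t ≤ -4 ∧ (3*e < -16 → e + t ≠ -3)
Before cnt := cnt + 2: (1/4)*cnt + 2*t ≤ -9/2 ∧ (3*e < -16 → e + t ≠ -3)
Then branch requires (1/4)*cnt + 4*t ≤ 11/2 ∧ (3*e < -16 → e + 2*t ≠ 2); else branch requires (1/4)*e + 2*t ≤ -9/2 ∧ (3*e < -16 → e + t ≠ -3).
Before the if: (2*t ≤ -6 → ((1/4)*cnt + 4*t ≤ 11/2 ∧ (3*e < -16 → e + 2*t ≠ 2))) ∧ ((¬(2*t ≤ -6)) → ((1/4)*e + 2*t ≤ -9/2 ∧ (3*e < -16 → e + t ≠ -3)))
Before cnt := e - 8: (2*t ≤ -6 → ((1/4)*e + 4*t ≤ 15/2 ∧ (3*e < -16 → e + 2*t ≠ 2))) ∧ ((¬(2*t ≤ -6)) → ((1/4)*e + 2*t ≤ -9/2 ∧ (3*e < -16 → e + t ≠ -3)))
Before assert ¬(t + 3*e - 4 < -5): (¬(3*e + t < -1)) ∧ (2*t ≤ -6 → ((1/4)*e + 4*t ≤ 15/2 ∧ (3*e < -16 → e + 2*t ≠ 2))) ∧ ((¬(2*t ≤ -6)) → ((1/4)*e + 2*t ≤ -9/2 ∧ (3*e < -16 → e + t ≠ -3)))
Before e := 3*e + 8: (¬(9*e + t < -25)) ∧ (2*t ≤ -6 → ((3/4)*e + 4*t ≤ 11/2 ∧ (9*e < -40 → 3*e + 2*t ≠ -6))) ∧ ((¬(2*t ≤ -6)) → ((3/4)*e + 2*t ≤ -13/2 ∧ (9*e < -40 → 3*e + t ≠ -11)))
Answer: WP = (¬(9*e + t < -25)) ∧ (2*t ≤ -6 → ((3/4)*e + 4*t ≤ 11/2 ∧ (9*e < -40 → 3*e + 2*t ≠ -6))) ∧ ((¬(2*t ≤ -6)) → ((3/4)*e + 2*t ≤ -13/2 ∧ (9*e < -40 → 3*e + t ≠ -11)))
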